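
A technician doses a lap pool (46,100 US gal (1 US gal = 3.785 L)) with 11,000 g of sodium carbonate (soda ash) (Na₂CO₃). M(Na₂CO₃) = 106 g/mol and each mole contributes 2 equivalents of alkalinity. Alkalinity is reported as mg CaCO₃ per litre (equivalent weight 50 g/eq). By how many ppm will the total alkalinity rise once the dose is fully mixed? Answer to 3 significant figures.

Volume: 46,100 US gal × 3.785 L/gal = 174,488 L.
Moles of Na₂CO₃: 11,000 g ÷ 106 g/mol = 103.8 mol → 207.5 eq of alkalinity.
As CaCO₃: 207.5 eq × 50 g/eq = 10,380 g.
Rise: 10,380 g / 174,488 L × 1000 = 59.47 mg/L.

59.5 ppm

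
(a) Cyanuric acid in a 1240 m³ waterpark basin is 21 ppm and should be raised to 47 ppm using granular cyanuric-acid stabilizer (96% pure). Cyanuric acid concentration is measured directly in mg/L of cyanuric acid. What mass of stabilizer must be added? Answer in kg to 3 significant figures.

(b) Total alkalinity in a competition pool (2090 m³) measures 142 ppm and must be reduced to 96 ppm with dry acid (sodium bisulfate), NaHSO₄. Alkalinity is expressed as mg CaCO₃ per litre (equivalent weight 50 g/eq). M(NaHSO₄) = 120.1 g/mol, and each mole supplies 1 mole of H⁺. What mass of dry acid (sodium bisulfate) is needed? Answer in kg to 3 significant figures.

(a) 33.6 kg; (b) 231 kg

(a) Volume: 1240 m³ = 1,240,000 L.
(a) CYA to add: (47 − 21) = 26 mg/L × 1,240,000 L = 32,240 g cyanuric acid.
(a) At 96% purity: 32,240 / 0.96 = 33,580 g product.

(b) Volume: 2090 m³ = 2,090,000 L.
(b) Alkalinity to neutralize: (142 − 96) = 46 mg/L as CaCO₃ × 2,090,000 L = 96,140 g as CaCO₃.
(b) Equivalents of H⁺ required: 96,140 ÷ 50 g/eq = 1923 eq = 1923 mol NaHSO₄.
(b) Mass of NaHSO₄: 1923 × 120.1 = 230,900 g.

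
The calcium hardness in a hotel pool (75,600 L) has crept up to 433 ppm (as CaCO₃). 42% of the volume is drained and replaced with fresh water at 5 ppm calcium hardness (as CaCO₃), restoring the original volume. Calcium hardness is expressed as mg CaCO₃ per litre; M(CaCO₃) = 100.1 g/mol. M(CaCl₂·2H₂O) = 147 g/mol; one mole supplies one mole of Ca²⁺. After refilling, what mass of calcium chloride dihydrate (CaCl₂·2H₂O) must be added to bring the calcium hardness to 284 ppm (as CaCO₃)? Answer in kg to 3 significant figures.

After draining 42% and refilling: 433 × 0.58 + 5 × 0.42 = 253.24 ppm.
Deficit to target: 284 − 253.24 = 30.76 mg/L.
As CaCO₃: 30.76 mg/L × 75,600 L = 2325 g; ÷ 100.1 = 23.23 mol Ca²⁺.
Mass: 23.23 × 147 = 3415 g.

3.42 kg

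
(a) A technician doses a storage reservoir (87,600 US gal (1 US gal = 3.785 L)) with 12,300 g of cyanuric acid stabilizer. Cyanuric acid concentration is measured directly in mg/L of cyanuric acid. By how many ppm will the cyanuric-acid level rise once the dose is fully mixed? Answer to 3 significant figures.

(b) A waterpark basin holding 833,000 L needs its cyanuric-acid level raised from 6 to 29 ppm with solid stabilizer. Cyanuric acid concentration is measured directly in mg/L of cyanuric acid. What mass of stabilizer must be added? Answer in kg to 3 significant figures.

(a) Volume: 87,600 US gal × 3.785 L/gal = 331,566 L.
(a) Rise: 12,300 g / 331,566 L × 1000 = 37.1 mg/L.

(b) CYA to add: (29 − 6) = 23 mg/L × 833,000 L = 19,160 g cyanuric acid.

(a) 37.1 ppm; (b) 19.2 kg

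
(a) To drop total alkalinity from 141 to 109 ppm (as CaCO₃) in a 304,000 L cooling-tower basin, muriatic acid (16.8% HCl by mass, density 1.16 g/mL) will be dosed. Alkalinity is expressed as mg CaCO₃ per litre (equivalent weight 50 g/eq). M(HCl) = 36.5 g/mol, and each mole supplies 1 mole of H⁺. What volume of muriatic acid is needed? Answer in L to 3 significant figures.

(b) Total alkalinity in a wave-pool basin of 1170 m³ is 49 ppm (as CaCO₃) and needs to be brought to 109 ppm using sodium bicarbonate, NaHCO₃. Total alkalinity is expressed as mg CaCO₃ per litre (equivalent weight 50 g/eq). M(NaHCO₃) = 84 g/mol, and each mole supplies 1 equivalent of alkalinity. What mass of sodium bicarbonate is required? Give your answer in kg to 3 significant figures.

(a) 36.4 L; (b) 118 kg

(a) Alkalinity to neutralize: (141 − 109) = 32 mg/L as CaCO₃ × 304,000 L = 9728 g as CaCO₃.
(a) Equivalents of H⁺ required: 9728 ÷ 50 g/eq = 194.6 eq = 194.6 mol HCl.
(a) Mass of HCl: 194.6 × 36.5 = 7101 g.
(a) Mass of 16.8% solution: 7101 / 0.168 = 42,270 g.
(a) Volume: 42,270 g ÷ 1.16 g/mL = 36,440 mL.

(b) Volume: 1170 m³ = 1,170,000 L.
(b) Alkalinity to add: (109 − 49) = 60 mg/L as CaCO₃ × 1,170,000 L = 70,200 g as CaCO₃.
(b) Equivalents: 70,200 g ÷ 50 g/eq = 1404 eq.
(b) NaHCO₃ supplies 1 eq per mole → 1404 mol.
(b) Mass: 1404 mol × 84 g/mol = 117,900 g.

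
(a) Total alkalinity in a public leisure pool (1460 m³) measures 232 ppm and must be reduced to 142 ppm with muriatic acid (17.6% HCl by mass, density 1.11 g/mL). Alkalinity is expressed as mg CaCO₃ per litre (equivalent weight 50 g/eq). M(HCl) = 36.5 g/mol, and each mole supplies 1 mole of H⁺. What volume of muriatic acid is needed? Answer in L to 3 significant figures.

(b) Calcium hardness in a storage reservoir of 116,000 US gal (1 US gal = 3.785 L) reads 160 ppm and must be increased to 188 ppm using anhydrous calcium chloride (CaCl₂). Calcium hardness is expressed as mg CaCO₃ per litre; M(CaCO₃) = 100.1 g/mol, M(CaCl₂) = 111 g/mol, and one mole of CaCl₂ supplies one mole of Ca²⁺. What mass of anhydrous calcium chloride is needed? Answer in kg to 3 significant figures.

(a) 491 L; (b) 13.6 kg

(a) Volume: 1460 m³ = 1,460,000 L.
(a) Alkalinity to neutralize: (232 − 142) = 90 mg/L as CaCO₃ × 1,460,000 L = 131,400 g as CaCO₃.
(a) Equivalents of H⁺ required: 131,400 ÷ 50 g/eq = 2628 eq = 2628 mol HCl.
(a) Mass of HCl: 2628 × 36.5 = 95,920 g.
(a) Mass of 17.6% solution: 95,920 / 0.176 = 545,000 g.
(a) Volume: 545,000 g ÷ 1.11 g/mL = 491,000 mL.

(b) Volume: 116,000 US gal × 3.785 L/gal = 439,060 L.
(b) Hardness to add: (188 − 160) = 28 mg/L as CaCO₃ × 439,060 L = 12,290 g as CaCO₃.
(b) Moles of Ca²⁺ (1 mol Ca²⁺ ≡ 1 mol CaCO₃): 12,290 / 100.1 g/mol = 122.8 mol.
(b) Mass of CaCl₂: 122.8 × 111 = 13,630 g.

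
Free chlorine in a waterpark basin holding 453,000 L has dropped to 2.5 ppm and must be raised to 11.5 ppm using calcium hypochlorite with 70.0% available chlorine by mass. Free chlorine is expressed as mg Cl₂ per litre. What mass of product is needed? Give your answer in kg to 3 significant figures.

5.82 kg

Chlorine deficit: 11.5 − 2.5 = 9 ppm = 9 mg/L as Cl₂.
Cl₂ equivalent needed: 9 mg/L × 453,000 L = 4,077,000 mg = 4077 g.
Product at 70.0% available chlorine: 4077 / 0.7 = 5824 g.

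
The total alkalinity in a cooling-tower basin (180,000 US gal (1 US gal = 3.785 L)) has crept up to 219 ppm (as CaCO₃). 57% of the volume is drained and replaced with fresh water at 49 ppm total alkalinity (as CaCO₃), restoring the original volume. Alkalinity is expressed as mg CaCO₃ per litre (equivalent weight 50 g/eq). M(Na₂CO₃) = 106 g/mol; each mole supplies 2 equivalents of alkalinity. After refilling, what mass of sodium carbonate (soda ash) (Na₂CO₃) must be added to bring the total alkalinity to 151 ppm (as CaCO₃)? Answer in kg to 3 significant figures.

20.9 kg

Volume: 180,000 US gal × 3.785 L/gal = 681,300 L.
After draining 57% and refilling: 219 × 0.43 + 49 × 0.57 = 122.1 ppm.
Deficit to target: 151 − 122.1 = 28.9 mg/L.
As CaCO₃: 28.9 mg/L × 681,300 L = 19,690 g; ÷ 50 g/eq ÷ 2 = 196.9 mol Na₂CO₃.
Mass: 196.9 × 106 = 20,870 g.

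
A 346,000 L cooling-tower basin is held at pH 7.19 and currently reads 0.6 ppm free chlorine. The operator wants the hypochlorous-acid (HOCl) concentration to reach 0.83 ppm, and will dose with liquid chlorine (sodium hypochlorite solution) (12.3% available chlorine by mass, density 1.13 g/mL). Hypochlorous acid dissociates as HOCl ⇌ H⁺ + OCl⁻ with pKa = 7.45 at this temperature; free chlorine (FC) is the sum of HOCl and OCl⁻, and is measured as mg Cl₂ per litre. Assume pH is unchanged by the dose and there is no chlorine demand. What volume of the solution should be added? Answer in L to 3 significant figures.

[OCl⁻]/[HOCl] = 10^(pH − pKa) = 10^(7.19 − 7.45) = 0.5495; fraction as HOCl = 1/(1 + 0.5495) = 0.6454.
Free chlorine required for 0.83 ppm HOCl: 0.83 / 0.6454 = 1.286 ppm.
FC to add: 1.286 − 0.6 = 0.6861 mg/L as Cl₂.
Cl₂ equivalent: 0.6861 mg/L × 346,000 L = 237.4 g.
Product at 12.3% available Cl: 237.4 / 0.123 = 1930 g.
Volume: 1930 g ÷ 1.13 g/mL = 1708 mL.

1.71 L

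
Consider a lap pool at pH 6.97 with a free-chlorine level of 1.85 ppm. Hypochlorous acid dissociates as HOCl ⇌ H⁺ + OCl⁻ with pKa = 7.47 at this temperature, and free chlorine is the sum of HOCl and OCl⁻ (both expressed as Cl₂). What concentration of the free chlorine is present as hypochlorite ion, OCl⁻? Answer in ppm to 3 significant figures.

0.444 ppm

[OCl⁻]/[HOCl] = 10^(pH − pKa) = 10^(6.97 − 7.47) = 10^-0.50 = 0.3162.
Fraction as HOCl = 1 / (1 + 0.3162) = 0.7597.
OCl⁻ = (1 − 0.7597) × 1.85 ppm = 0.4445 ppm.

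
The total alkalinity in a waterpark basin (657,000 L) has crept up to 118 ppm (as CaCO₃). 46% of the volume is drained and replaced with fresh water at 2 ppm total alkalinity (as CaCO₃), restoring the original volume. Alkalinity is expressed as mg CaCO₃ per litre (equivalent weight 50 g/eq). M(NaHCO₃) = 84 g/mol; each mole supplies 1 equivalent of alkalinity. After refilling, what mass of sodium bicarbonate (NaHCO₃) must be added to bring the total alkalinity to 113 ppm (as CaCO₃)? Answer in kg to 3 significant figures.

53.4 kg

After draining 46% and refilling: 118 × 0.54 + 2 × 0.46 = 64.64 ppm.
Deficit to target: 113 − 64.64 = 48.36 mg/L.
As CaCO₃: 48.36 mg/L × 657,000 L = 31,770 g; ÷ 50 g/eq ÷ 1 = 635.5 mol NaHCO₃.
Mass: 635.5 × 84 = 53,380 g.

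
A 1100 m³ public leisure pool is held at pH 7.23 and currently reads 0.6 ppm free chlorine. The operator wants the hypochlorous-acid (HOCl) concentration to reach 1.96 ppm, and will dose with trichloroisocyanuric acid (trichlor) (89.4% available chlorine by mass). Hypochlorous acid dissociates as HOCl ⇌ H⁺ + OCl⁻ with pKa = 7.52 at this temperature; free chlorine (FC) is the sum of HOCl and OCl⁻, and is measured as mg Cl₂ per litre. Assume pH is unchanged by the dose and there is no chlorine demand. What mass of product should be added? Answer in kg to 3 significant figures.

Volume: 1100 m³ = 1,100,000 L.
[OCl⁻]/[HOCl] = 10^(pH − pKa) = 10^(7.23 − 7.52) = 0.5129; fraction as HOCl = 1/(1 + 0.5129) = 0.661.
Free chlorine required for 1.96 ppm HOCl: 1.96 / 0.661 = 2.965 ppm.
FC to add: 2.965 − 0.6 = 2.365 mg/L as Cl₂.
Cl₂ equivalent: 2.365 mg/L × 1,100,000 L = 2602 g.
Product at 89.4% available Cl: 2602 / 0.894 = 2910 g.

2.91 kg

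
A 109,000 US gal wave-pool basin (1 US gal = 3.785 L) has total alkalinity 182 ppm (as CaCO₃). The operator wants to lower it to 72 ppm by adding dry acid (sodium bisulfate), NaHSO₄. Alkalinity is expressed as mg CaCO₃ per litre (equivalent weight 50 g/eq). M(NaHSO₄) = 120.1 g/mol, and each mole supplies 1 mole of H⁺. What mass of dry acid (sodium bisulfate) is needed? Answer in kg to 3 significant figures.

Volume: 109,000 US gal × 3.785 L/gal = 412,565 L.
Alkalinity to neutralize: (182 − 72) = 110 mg/L as CaCO₃ × 412,565 L = 45,380 g as CaCO₃.
Equivalents of H⁺ required: 45,380 ÷ 50 g/eq = 907.6 eq = 907.6 mol NaHSO₄.
Mass of NaHSO₄: 907.6 × 120.1 = 109,000 g.

109 kg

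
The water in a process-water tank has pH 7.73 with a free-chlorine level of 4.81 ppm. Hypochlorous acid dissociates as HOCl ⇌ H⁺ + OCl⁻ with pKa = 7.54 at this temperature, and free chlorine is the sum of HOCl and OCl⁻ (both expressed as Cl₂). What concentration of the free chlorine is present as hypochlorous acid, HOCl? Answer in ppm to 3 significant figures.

[OCl⁻]/[HOCl] = 10^(pH − pKa) = 10^(7.73 − 7.54) = 10^0.19 = 1.549.
Fraction as HOCl = 1 / (1 + 1.549) = 0.3923.
HOCl = 0.3923 × 4.81 ppm = 1.887 ppm.

1.89 ppm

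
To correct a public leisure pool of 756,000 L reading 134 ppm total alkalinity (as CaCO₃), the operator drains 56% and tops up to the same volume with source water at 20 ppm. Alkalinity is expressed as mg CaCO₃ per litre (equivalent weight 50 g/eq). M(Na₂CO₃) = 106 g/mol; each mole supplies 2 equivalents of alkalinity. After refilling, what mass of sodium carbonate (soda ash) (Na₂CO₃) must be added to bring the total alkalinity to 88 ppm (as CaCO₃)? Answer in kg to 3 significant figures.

14.3 kg

After draining 56% and refilling: 134 × 0.44 + 20 × 0.56 = 70.16 ppm.
Deficit to target: 88 − 70.16 = 17.84 mg/L.
As CaCO₃: 17.84 mg/L × 756,000 L = 13,490 g; ÷ 50 g/eq ÷ 2 = 134.9 mol Na₂CO₃.
Mass: 134.9 × 106 = 14,300 g.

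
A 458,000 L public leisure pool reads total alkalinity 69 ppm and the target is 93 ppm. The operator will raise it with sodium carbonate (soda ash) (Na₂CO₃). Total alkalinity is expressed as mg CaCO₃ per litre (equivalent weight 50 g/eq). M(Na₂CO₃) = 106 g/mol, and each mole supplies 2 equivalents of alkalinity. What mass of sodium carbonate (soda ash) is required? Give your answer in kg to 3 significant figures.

Alkalinity to add: (93 − 69) = 24 mg/L as CaCO₃ × 458,000 L = 10,990 g as CaCO₃.
Equivalents: 10,990 g ÷ 50 g/eq = 219.8 eq.
Each mole of Na₂CO₃ supplies 2 eq, so 219.8 / 2 = 109.9 mol.
Mass: 109.9 mol × 106 g/mol = 11,650 g.

11.7 kg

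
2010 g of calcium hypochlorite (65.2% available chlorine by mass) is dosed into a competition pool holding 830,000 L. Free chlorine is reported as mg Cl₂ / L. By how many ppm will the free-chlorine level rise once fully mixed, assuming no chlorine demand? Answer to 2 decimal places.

Available chlorine delivered: 2010 g × 0.652 = 1311 g as Cl₂.
Concentration rise: 1311 g / 830,000 L = 1.579 mg/L = 1.58 ppm.

1.58 ppm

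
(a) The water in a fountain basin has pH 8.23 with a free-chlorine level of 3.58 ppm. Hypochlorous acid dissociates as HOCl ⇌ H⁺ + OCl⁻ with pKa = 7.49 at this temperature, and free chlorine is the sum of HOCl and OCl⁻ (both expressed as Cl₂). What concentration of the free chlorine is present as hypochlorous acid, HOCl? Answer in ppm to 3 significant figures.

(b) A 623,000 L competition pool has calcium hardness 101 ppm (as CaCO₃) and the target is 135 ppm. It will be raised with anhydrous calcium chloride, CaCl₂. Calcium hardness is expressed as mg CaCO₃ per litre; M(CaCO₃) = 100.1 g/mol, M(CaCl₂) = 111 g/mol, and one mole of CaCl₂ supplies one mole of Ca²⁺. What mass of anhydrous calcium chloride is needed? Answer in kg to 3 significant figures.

(a) 0.551 ppm; (b) 23.5 kg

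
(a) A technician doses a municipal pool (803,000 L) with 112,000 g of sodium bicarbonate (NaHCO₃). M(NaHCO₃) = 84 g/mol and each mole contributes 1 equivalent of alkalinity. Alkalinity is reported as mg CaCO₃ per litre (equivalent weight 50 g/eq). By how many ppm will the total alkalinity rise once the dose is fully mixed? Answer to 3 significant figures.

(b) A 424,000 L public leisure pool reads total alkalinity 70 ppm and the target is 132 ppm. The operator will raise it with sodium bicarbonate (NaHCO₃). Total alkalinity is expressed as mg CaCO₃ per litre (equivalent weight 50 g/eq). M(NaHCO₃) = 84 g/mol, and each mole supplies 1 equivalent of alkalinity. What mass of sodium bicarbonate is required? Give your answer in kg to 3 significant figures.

(a) Moles of NaHCO₃: 112,000 g ÷ 84 g/mol = 1333 mol → 1333 eq of alkalinity.
(a) As CaCO₃: 1333 eq × 50 g/eq = 66,670 g.
(a) Rise: 66,670 g / 803,000 L × 1000 = 83.02 mg/L.

(b) Alkalinity to add: (132 − 70) = 62 mg/L as CaCO₃ × 424,000 L = 26,290 g as CaCO₃.
(b) Equivalents: 26,290 g ÷ 50 g/eq = 525.8 eq.
(b) NaHCO₃ supplies 1 eq per mole → 525.8 mol.
(b) Mass: 525.8 mol × 84 g/mol = 44,160 g.

(a) 83.0 ppm; (b) 44.2 kg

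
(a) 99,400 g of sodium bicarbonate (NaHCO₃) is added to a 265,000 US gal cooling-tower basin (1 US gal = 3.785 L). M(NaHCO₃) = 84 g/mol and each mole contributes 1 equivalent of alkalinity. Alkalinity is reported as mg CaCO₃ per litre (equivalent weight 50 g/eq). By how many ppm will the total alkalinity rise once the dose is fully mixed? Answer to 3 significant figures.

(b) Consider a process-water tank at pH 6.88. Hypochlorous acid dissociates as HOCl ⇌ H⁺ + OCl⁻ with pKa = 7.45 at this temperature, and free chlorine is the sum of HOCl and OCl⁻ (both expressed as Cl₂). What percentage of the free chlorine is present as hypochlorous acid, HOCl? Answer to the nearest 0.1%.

(a) 59.0 ppm; (b) 78.8%

(a) Volume: 265,000 US gal × 3.785 L/gal = 1,003,025 L.
(a) Moles of NaHCO₃: 99,400 g ÷ 84 g/mol = 1183 mol → 1183 eq of alkalinity.
(a) As CaCO₃: 1183 eq × 50 g/eq = 59,170 g.
(a) Rise: 59,170 g / 1,003,025 L × 1000 = 58.99 mg/L.

(b) [OCl⁻]/[HOCl] = 10^(pH − pKa) = 10^(6.88 − 7.45) = 10^-0.57 = 0.2692.
(b) Fraction as HOCl = 1 / (1 + 0.2692) = 0.7879.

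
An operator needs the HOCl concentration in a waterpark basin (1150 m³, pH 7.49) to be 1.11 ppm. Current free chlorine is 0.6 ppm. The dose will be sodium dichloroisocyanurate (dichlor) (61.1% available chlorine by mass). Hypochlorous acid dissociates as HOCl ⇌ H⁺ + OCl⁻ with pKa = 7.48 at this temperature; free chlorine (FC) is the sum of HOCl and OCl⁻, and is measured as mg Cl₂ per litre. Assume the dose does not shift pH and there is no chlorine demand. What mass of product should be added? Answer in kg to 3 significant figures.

Volume: 1150 m³ = 1,150,000 L.
[OCl⁻]/[HOCl] = 10^(pH − pKa) = 10^(7.49 − 7.48) = 1.023; fraction as HOCl = 1/(1 + 1.023) = 0.4942.
Free chlorine required for 1.11 ppm HOCl: 1.11 / 0.4942 = 2.246 ppm.
FC to add: 2.246 − 0.6 = 1.646 mg/L as Cl₂.
Cl₂ equivalent: 1.646 mg/L × 1,150,000 L = 1893 g.
Product at 61.1% available Cl: 1893 / 0.611 = 3098 g.

3.10 kg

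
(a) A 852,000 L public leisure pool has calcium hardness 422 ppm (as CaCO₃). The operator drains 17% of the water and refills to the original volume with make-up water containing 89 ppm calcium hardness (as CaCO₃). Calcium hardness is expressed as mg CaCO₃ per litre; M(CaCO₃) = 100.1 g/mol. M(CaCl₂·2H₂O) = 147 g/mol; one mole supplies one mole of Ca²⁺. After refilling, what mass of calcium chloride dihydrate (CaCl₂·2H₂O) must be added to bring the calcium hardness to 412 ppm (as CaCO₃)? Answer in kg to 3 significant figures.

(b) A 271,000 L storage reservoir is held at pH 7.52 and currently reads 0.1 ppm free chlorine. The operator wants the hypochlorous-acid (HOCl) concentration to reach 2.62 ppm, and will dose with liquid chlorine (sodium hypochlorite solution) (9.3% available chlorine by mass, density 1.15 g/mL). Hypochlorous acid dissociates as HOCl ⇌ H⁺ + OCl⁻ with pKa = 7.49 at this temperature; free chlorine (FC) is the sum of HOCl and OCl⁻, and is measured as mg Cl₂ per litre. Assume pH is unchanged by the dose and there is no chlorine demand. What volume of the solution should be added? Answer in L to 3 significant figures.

(a) 58.3 kg; (b) 13.5 L

(a) After draining 17% and refilling: 422 × 0.83 + 89 × 0.17 = 365.39 ppm.
(a) Deficit to target: 412 − 365.39 = 46.61 mg/L.
(a) As CaCO₃: 46.61 mg/L × 852,000 L = 39,710 g; ÷ 100.1 = 396.7 mol Ca²⁺.
(a) Mass: 396.7 × 147 = 58,320 g.

(b) [OCl⁻]/[HOCl] = 10^(pH − pKa) = 10^(7.52 − 7.49) = 1.072; fraction as HOCl = 1/(1 + 1.072) = 0.4827.
(b) Free chlorine required for 2.62 ppm HOCl: 2.62 / 0.4827 = 5.427 ppm.
(b) FC to add: 5.427 − 0.1 = 5.327 mg/L as Cl₂.
(b) Cl₂ equivalent: 5.327 mg/L × 271,000 L = 1444 g.
(b) Product at 9.3% available Cl: 1444 / 0.093 = 15,520 g.
(b) Volume: 15,520 g ÷ 1.15 g/mL = 13,500 mL.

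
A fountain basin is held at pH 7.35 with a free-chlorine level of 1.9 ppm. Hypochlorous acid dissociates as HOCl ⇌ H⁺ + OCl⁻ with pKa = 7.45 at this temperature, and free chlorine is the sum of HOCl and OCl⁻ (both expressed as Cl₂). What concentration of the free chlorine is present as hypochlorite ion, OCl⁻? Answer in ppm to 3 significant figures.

0.841 ppm

[OCl⁻]/[HOCl] = 10^(pH − pKa) = 10^(7.35 − 7.45) = 10^-0.10 = 0.7943.
Fraction as HOCl = 1 / (1 + 0.7943) = 0.5573.
OCl⁻ = (1 − 0.5573) × 1.9 ppm = 0.8411 ppm.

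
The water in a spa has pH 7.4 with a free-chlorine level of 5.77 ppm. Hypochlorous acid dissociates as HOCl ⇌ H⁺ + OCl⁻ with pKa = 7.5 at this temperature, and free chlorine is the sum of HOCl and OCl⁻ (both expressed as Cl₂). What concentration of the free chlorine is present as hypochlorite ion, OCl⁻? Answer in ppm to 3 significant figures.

2.55 ppm

[OCl⁻]/[HOCl] = 10^(pH − pKa) = 10^(7.4 − 7.5) = 10^-0.10 = 0.7943.
Fraction as HOCl = 1 / (1 + 0.7943) = 0.5573.
OCl⁻ = (1 − 0.5573) × 5.77 ppm = 2.554 ppm.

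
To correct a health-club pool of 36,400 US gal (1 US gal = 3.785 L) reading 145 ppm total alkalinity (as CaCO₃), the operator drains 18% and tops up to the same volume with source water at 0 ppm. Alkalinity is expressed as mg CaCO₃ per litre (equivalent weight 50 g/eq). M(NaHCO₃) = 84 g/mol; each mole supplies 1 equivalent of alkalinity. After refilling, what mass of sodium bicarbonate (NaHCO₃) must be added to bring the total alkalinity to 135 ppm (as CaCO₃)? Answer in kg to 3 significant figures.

Volume: 36,400 US gal × 3.785 L/gal = 137,774 L.
After draining 18% and refilling: 145 × 0.82 + 0 × 0.18 = 118.9 ppm.
Deficit to target: 135 − 118.9 = 16.1 mg/L.
As CaCO₃: 16.1 mg/L × 137,774 L = 2218 g; ÷ 50 g/eq ÷ 1 = 44.36 mol NaHCO₃.
Mass: 44.36 × 84 = 3727 g.

3.73 kg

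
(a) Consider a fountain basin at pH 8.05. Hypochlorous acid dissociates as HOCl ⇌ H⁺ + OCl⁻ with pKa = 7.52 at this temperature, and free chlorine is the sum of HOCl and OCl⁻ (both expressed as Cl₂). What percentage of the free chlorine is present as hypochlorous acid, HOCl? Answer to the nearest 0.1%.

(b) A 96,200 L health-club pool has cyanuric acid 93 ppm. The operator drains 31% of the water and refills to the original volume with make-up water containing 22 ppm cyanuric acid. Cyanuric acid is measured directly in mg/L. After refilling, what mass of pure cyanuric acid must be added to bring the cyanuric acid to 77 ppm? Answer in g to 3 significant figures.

(a) [OCl⁻]/[HOCl] = 10^(pH − pKa) = 10^(8.05 − 7.52) = 10^0.53 = 3.388.
(a) Fraction as HOCl = 1 / (1 + 3.388) = 0.2279.

(b) After draining 31% and refilling: 93 × 0.69 + 22 × 0.31 = 70.99 ppm.
(b) Deficit to target: 77 − 70.99 = 6.01 mg/L.
(b) Mass: 6.01 mg/L × 96,200 L = 578.2 g cyanuric acid.

(a) 22.8%; (b) 578 g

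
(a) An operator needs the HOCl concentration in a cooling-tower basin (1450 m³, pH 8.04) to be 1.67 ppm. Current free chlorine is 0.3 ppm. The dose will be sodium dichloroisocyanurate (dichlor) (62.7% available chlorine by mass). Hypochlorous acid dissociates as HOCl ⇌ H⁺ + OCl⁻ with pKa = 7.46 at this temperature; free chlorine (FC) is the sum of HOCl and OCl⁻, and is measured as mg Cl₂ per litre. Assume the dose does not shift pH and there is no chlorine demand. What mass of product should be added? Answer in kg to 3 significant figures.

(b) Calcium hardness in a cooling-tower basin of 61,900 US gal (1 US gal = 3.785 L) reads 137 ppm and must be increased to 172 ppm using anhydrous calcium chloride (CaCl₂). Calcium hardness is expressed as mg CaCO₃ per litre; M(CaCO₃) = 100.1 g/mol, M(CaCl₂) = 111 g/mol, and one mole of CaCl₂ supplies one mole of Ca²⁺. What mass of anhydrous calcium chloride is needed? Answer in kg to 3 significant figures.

(a) Volume: 1450 m³ = 1,450,000 L.
(a) [OCl⁻]/[HOCl] = 10^(pH − pKa) = 10^(8.04 − 7.46) = 3.802; fraction as HOCl = 1/(1 + 3.802) = 0.2083.
(a) Free chlorine required for 1.67 ppm HOCl: 1.67 / 0.2083 = 8.019 ppm.
(a) FC to add: 8.019 − 0.3 = 7.719 mg/L as Cl₂.
(a) Cl₂ equivalent: 7.719 mg/L × 1,450,000 L = 11,190 g.
(a) Product at 62.7% available Cl: 11,190 / 0.627 = 17,850 g.

(b) Volume: 61,900 US gal × 3.785 L/gal = 234,292 L.
(b) Hardness to add: (172 − 137) = 35 mg/L as CaCO₃ × 234,292 L = 8200 g as CaCO₃.
(b) Moles of Ca²⁺ (1 mol Ca²⁺ ≡ 1 mol CaCO₃): 8200 / 100.1 g/mol = 81.92 mol.
(b) Mass of CaCl₂: 81.92 × 111 = 9093 g.

(a) 17.9 kg; (b) 9.09 kg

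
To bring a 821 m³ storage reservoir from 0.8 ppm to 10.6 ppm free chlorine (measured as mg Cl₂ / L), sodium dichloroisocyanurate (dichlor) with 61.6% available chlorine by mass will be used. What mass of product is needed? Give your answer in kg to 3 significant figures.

13.1 kg

Volume: 821 m³ = 821,000 L.
Chlorine deficit: 10.6 − 0.8 = 9.8 ppm = 9.8 mg/L as Cl₂.
Cl₂ equivalent needed: 9.8 mg/L × 821,000 L = 8,046,000 mg = 8046 g.
Product at 61.6% available chlorine: 8046 / 0.616 = 13,060 g.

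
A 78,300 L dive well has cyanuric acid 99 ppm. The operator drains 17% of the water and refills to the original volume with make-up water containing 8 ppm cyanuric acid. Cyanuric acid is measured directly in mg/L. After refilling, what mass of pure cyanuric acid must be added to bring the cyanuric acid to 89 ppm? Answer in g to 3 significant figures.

428 g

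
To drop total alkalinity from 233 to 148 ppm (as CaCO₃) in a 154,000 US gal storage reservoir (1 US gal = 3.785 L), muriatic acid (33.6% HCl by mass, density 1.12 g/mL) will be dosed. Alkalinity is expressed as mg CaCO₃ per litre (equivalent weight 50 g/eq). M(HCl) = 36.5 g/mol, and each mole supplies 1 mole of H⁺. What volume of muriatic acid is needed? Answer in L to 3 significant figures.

Volume: 154,000 US gal × 3.785 L/gal = 582,890 L.
Alkalinity to neutralize: (233 − 148) = 85 mg/L as CaCO₃ × 582,890 L = 49,550 g as CaCO₃.
Equivalents of H⁺ required: 49,550 ÷ 50 g/eq = 990.9 eq = 990.9 mol HCl.
Mass of HCl: 990.9 × 36.5 = 36,170 g.
Mass of 33.6% solution: 36,170 / 0.336 = 107,600 g.
Volume: 107,600 g ÷ 1.12 g/mL = 96,110 mL.

96.1 L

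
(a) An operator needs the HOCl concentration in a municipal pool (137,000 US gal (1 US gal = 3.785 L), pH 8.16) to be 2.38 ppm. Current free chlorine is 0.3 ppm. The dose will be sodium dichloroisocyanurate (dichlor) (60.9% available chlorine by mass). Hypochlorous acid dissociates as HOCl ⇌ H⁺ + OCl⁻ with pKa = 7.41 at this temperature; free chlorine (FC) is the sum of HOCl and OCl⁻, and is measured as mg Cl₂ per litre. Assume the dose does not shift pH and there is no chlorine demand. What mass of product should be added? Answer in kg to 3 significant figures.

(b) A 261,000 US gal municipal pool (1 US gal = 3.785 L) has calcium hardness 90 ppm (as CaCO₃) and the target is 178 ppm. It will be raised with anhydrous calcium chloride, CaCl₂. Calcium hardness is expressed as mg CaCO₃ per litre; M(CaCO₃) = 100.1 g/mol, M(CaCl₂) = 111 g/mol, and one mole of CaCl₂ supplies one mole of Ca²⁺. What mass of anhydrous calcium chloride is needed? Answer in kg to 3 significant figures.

(a) Volume: 137,000 US gal × 3.785 L/gal = 518,545 L.
(a) [OCl⁻]/[HOCl] = 10^(pH − pKa) = 10^(8.16 − 7.41) = 5.623; fraction as HOCl = 1/(1 + 5.623) = 0.151.
(a) Free chlorine required for 2.38 ppm HOCl: 2.38 / 0.151 = 15.76 ppm.
(a) FC to add: 15.76 − 0.3 = 15.46 mg/L as Cl₂.
(a) Cl₂ equivalent: 15.46 mg/L × 518,545 L = 8019 g.
(a) Product at 60.9% available Cl: 8019 / 0.609 = 13,170 g.

(b) Volume: 261,000 US gal × 3.785 L/gal = 987,885 L.
(b) Hardness to add: (178 − 90) = 88 mg/L as CaCO₃ × 987,885 L = 86,930 g as CaCO₃.
(b) Moles of Ca²⁺ (1 mol Ca²⁺ ≡ 1 mol CaCO₃): 86,930 / 100.1 g/mol = 868.5 mol.
(b) Mass of CaCl₂: 868.5 × 111 = 96,400 g.

(a) 13.2 kg; (b) 96.4 kg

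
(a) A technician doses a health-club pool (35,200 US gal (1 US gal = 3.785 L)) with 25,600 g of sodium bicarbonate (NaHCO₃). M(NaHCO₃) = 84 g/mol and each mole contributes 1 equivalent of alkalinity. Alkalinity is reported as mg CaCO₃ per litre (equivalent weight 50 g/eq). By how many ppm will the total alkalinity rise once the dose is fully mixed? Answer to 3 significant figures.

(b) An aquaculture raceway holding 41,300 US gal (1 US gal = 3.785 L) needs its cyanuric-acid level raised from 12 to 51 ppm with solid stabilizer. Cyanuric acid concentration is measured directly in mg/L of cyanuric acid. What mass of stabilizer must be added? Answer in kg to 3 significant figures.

(a) Volume: 35,200 US gal × 3.785 L/gal = 133,232 L.
(a) Moles of NaHCO₃: 25,600 g ÷ 84 g/mol = 304.8 mol → 304.8 eq of alkalinity.
(a) As CaCO₃: 304.8 eq × 50 g/eq = 15,240 g.
(a) Rise: 15,240 g / 133,232 L × 1000 = 114.4 mg/L.

(b) Volume: 41,300 US gal × 3.785 L/gal = 156,320 L.
(b) CYA to add: (51 − 12) = 39 mg/L × 156,320 L = 6096 g cyanuric acid.

(a) 114 ppm; (b) 6.10 kg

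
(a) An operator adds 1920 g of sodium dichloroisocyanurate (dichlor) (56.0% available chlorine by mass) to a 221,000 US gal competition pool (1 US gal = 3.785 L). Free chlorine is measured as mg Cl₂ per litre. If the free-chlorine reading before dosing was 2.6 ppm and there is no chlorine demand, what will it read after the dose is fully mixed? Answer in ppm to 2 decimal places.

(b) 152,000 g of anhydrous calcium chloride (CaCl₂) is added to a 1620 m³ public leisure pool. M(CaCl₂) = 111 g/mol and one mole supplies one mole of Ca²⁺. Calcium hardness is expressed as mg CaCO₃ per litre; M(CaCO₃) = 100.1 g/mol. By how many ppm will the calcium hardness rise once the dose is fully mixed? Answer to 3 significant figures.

(a) Volume: 221,000 US gal × 3.785 L/gal = 836,485 L.
(a) Available chlorine delivered: 1920 g × 0.56 = 1075 g as Cl₂.
(a) Concentration rise: 1075 g / 836,485 L = 1.285 mg/L = 1.29 ppm.
(a) Final FC: 2.6 + 1.29 = 3.89 ppm.

(b) Volume: 1620 m³ = 1,620,000 L.
(b) Moles of Ca²⁺: 152,000 g ÷ 111 g/mol = 1369 mol.
(b) As CaCO₃: 1369 mol × 100.1 g/mol = 137,100 g.
(b) Rise: 137,100 g / 1,620,000 L × 1000 = 84.61 mg/L.

(a) 3.89 ppm; (b) 84.6 ppm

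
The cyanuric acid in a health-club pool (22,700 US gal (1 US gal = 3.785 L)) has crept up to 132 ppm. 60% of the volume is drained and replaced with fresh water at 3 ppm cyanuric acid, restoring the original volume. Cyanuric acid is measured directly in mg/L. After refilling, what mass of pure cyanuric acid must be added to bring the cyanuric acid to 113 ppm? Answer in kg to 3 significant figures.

Volume: 22,700 US gal × 3.785 L/gal = 85,920 L.
After draining 60% and refilling: 132 × 0.40 + 3 × 0.60 = 54.6 ppm.
Deficit to target: 113 − 54.6 = 58.4 mg/L.
Mass: 58.4 mg/L × 85,920 L = 5018 g cyanuric acid.

5.02 kg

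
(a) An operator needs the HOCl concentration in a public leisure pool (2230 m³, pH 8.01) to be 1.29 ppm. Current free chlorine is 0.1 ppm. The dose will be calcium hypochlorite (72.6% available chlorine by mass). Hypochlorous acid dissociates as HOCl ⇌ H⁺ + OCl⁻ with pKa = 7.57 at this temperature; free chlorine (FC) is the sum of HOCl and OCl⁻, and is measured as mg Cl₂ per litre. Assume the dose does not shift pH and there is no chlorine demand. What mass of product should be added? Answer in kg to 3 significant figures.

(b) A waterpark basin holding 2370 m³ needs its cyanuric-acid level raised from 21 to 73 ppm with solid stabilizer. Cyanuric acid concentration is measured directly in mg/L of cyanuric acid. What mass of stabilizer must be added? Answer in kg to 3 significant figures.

(a) 14.6 kg; (b) 123 kg

(a) Volume: 2230 m³ = 2,230,000 L.
(a) [OCl⁻]/[HOCl] = 10^(pH − pKa) = 10^(8.01 − 7.57) = 2.754; fraction as HOCl = 1/(1 + 2.754) = 0.2664.
(a) Free chlorine required for 1.29 ppm HOCl: 1.29 / 0.2664 = 4.843 ppm.
(a) FC to add: 4.843 − 0.1 = 4.743 mg/L as Cl₂.
(a) Cl₂ equivalent: 4.743 mg/L × 2,230,000 L = 10,580 g.
(a) Product at 72.6% available Cl: 10,580 / 0.726 = 14,570 g.

(b) Volume: 2370 m³ = 2,370,000 L.
(b) CYA to add: (73 − 21) = 52 mg/L × 2,370,000 L = 123,200 g cyanuric acid.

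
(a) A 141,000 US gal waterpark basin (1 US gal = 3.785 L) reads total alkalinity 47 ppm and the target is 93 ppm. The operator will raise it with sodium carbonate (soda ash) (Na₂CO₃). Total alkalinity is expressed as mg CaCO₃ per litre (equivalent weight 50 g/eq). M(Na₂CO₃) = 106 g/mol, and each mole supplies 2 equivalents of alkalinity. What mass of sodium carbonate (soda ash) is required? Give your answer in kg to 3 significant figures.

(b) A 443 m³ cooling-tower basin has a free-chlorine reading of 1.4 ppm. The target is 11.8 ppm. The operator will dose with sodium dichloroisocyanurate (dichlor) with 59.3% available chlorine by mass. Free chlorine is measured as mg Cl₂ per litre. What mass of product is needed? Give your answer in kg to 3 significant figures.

(a) 26.0 kg; (b) 7.77 kg

(a) Volume: 141,000 US gal × 3.785 L/gal = 533,685 L.
(a) Alkalinity to add: (93 − 47) = 46 mg/L as CaCO₃ × 533,685 L = 24,550 g as CaCO₃.
(a) Equivalents: 24,550 g ÷ 50 g/eq = 491 eq.
(a) Each mole of Na₂CO₃ supplies 2 eq, so 491 / 2 = 245.5 mol.
(a) Mass: 245.5 mol × 106 g/mol = 26,020 g.

(b) Volume: 443 m³ = 443,000 L.
(b) Chlorine deficit: 11.8 − 1.4 = 10.4 ppm = 10.4 mg/L as Cl₂.
(b) Cl₂ equivalent needed: 10.4 mg/L × 443,000 L = 4,607,000 mg = 4607 g.
(b) Product at 59.3% available chlorine: 4607 / 0.593 = 7769 g.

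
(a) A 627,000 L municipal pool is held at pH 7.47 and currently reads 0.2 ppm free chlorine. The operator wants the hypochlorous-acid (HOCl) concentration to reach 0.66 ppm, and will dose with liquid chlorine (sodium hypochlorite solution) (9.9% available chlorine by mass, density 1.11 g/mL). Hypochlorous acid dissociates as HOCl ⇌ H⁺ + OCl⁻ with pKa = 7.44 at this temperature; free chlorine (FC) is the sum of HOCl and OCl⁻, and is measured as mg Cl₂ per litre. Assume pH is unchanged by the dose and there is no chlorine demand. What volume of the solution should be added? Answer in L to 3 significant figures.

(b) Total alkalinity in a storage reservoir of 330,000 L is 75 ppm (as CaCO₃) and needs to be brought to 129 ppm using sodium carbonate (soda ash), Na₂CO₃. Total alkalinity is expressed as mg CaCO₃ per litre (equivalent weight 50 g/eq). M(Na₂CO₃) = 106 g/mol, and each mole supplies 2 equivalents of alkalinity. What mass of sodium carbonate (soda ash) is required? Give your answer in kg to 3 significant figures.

(a) [OCl⁻]/[HOCl] = 10^(pH − pKa) = 10^(7.47 − 7.44) = 1.072; fraction as HOCl = 1/(1 + 1.072) = 0.4827.
(a) Free chlorine required for 0.66 ppm HOCl: 0.66 / 0.4827 = 1.367 ppm.
(a) FC to add: 1.367 − 0.2 = 1.167 mg/L as Cl₂.
(a) Cl₂ equivalent: 1.167 mg/L × 627,000 L = 731.8 g.
(a) Product at 9.9% available Cl: 731.8 / 0.099 = 7392 g.
(a) Volume: 7392 g ÷ 1.11 g/mL = 6660 mL.

(b) Alkalinity to add: (129 − 75) = 54 mg/L as CaCO₃ × 330,000 L = 17,820 g as CaCO₃.
(b) Equivalents: 17,820 g ÷ 50 g/eq = 356.4 eq.
(b) Each mole of Na₂CO₃ supplies 2 eq, so 356.4 / 2 = 178.2 mol.
(b) Mass: 178.2 mol × 106 g/mol = 18,890 g.

(a) 6.66 L; (b) 18.9 kg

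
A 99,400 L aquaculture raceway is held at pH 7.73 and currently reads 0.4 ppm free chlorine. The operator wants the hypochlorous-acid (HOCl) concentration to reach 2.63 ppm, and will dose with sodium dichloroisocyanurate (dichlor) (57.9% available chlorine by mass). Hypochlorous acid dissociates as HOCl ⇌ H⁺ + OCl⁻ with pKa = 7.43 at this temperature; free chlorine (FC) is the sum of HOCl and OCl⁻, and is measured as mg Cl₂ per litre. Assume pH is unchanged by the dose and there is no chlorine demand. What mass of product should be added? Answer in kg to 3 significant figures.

1.28 kg

[OCl⁻]/[HOCl] = 10^(pH − pKa) = 10^(7.73 − 7.43) = 1.995; fraction as HOCl = 1/(1 + 1.995) = 0.3339.
Free chlorine required for 2.63 ppm HOCl: 2.63 / 0.3339 = 7.878 ppm.
FC to add: 7.878 − 0.4 = 7.478 mg/L as Cl₂.
Cl₂ equivalent: 7.478 mg/L × 99,400 L = 743.3 g.
Product at 57.9% available Cl: 743.3 / 0.579 = 1284 g.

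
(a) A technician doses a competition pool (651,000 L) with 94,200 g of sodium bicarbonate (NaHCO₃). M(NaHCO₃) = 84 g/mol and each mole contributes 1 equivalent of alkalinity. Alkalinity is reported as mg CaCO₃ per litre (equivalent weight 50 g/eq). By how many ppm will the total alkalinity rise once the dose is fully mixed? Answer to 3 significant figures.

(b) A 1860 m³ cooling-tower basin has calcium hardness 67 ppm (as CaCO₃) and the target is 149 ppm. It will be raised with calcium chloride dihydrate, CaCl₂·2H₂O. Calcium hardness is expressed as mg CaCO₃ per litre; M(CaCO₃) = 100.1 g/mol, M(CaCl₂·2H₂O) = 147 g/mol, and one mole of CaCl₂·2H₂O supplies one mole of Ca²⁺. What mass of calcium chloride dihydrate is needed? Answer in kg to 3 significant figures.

(a) Moles of NaHCO₃: 94,200 g ÷ 84 g/mol = 1121 mol → 1121 eq of alkalinity.
(a) As CaCO₃: 1121 eq × 50 g/eq = 56,070 g.
(a) Rise: 56,070 g / 651,000 L × 1000 = 86.13 mg/L.

(b) Volume: 1860 m³ = 1,860,000 L.
(b) Hardness to add: (149 − 67) = 82 mg/L as CaCO₃ × 1,860,000 L = 152,500 g as CaCO₃.
(b) Moles of Ca²⁺ (1 mol Ca²⁺ ≡ 1 mol CaCO₃): 152,500 / 100.1 g/mol = 1524 mol.
(b) Mass of CaCl₂·2H₂O: 1524 × 147 = 224,000 g.

(a) 86.1 ppm; (b) 224 kg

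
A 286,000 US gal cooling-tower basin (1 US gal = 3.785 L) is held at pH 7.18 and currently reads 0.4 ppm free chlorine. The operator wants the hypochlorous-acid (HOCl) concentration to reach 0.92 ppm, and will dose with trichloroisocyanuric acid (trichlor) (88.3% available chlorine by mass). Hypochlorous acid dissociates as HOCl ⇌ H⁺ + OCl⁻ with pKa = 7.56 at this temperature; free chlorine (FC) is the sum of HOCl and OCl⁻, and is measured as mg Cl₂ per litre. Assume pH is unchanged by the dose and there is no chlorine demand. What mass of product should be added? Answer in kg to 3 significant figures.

1.11 kg

Volume: 286,000 US gal × 3.785 L/gal = 1,082,510 L.
[OCl⁻]/[HOCl] = 10^(pH − pKa) = 10^(7.18 − 7.56) = 0.4169; fraction as HOCl = 1/(1 + 0.4169) = 0.7058.
Free chlorine required for 0.92 ppm HOCl: 0.92 / 0.7058 = 1.304 ppm.
FC to add: 1.304 − 0.4 = 0.9035 mg/L as Cl₂.
Cl₂ equivalent: 0.9035 mg/L × 1,082,510 L = 978.1 g.
Product at 88.3% available Cl: 978.1 / 0.883 = 1108 g.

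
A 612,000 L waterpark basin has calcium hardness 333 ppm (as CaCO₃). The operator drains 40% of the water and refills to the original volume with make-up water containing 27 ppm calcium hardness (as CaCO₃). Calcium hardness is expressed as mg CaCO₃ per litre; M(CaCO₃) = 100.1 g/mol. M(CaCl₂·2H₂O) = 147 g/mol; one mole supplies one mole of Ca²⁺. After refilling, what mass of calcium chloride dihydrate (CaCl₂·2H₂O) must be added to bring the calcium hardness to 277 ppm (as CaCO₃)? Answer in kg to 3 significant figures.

59.7 kg

After draining 40% and refilling: 333 × 0.60 + 27 × 0.40 = 210.6 ppm.
Deficit to target: 277 − 210.6 = 66.4 mg/L.
As CaCO₃: 66.4 mg/L × 612,000 L = 40,640 g; ÷ 100.1 = 406 mol Ca²⁺.
Mass: 406 × 147 = 59,680 g.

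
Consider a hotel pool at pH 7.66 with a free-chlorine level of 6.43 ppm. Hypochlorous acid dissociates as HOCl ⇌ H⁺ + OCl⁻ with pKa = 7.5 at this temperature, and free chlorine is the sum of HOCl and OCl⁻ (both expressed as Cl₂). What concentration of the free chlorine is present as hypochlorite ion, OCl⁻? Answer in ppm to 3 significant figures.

3.80 ppm

[OCl⁻]/[HOCl] = 10^(pH − pKa) = 10^(7.66 − 7.5) = 10^0.16 = 1.445.
Fraction as HOCl = 1 / (1 + 1.445) = 0.4089.
OCl⁻ = (1 − 0.4089) × 6.43 ppm = 3.801 ppm.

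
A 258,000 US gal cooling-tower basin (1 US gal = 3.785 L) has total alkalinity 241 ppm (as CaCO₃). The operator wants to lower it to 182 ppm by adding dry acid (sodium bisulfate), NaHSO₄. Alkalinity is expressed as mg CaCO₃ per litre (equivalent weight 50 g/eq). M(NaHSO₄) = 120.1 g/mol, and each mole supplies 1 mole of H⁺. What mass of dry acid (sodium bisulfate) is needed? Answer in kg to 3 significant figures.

Volume: 258,000 US gal × 3.785 L/gal = 976,530 L.
Alkalinity to neutralize: (241 − 182) = 59 mg/L as CaCO₃ × 976,530 L = 57,620 g as CaCO₃.
Equivalents of H⁺ required: 57,620 ÷ 50 g/eq = 1152 eq = 1152 mol NaHSO₄.
Mass of NaHSO₄: 1152 × 120.1 = 138,400 g.

138 kg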